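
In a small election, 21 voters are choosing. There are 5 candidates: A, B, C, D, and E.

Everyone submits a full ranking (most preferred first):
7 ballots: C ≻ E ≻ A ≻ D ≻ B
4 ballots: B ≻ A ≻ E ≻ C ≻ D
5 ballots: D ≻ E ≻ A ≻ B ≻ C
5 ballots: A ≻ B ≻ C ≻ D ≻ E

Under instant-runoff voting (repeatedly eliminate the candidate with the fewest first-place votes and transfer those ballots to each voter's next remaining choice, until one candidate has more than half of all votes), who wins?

Round 1: A 5, B 4, C 7, D 5, E 0. E eliminated.
Round 2: A 5, B 4, C 7, D 5. B eliminated.
Round 3: A 9, C 7, D 5. D eliminated.
Round 4: A 14, C 7. A has a majority (≥11).

A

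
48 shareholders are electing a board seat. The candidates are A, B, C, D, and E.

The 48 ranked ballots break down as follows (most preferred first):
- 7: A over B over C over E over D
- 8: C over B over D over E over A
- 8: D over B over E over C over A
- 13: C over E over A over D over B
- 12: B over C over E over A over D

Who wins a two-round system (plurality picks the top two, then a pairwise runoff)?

Round 1 first-place votes: A 7, B 12, C 21, D 8, E 0. C and B advance.
Runoff: C is ranked above B on 21 ballots, B above C on 27.

B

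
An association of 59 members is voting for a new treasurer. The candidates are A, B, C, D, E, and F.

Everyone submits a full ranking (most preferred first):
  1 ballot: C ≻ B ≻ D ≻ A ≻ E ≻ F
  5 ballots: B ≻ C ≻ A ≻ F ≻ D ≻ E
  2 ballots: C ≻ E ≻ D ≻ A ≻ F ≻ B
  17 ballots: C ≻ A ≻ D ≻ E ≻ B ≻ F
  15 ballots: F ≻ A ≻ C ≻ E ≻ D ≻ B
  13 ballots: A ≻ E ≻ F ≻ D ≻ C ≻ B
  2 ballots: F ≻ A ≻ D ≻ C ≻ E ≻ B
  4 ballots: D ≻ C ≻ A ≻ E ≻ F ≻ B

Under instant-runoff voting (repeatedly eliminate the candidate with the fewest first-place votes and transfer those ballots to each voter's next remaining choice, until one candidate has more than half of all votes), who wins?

F

Round 1: A 13, B 5, C 20, D 4, E 0, F 17. E eliminated.
Round 2: A 13, B 5, C 20, D 4, F 17. D eliminated.
Round 3: A 13, B 5, C 24, F 17. B eliminated.
Round 4: A 13, C 29, F 17. A eliminated.
Round 5: C 29, F 30. F has a majority (≥30).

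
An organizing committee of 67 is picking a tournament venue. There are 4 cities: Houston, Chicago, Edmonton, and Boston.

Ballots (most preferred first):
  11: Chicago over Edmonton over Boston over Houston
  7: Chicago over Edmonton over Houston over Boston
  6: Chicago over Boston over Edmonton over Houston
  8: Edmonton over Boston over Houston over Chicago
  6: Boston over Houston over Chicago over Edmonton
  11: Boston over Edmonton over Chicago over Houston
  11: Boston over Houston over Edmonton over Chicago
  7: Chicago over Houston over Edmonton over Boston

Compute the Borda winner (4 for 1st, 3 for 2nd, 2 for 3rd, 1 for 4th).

Houston: 11×1 + 7×2 + 6×1 + 8×2 + 6×3 + 11×1 + 11×3 + 7×3 = 130
Chicago: 11×4 + 7×4 + 6×4 + 8×1 + 6×2 + 11×2 + 11×1 + 7×4 = 177
Edmonton: 11×3 + 7×3 + 6×2 + 8×4 + 6×1 + 11×3 + 11×2 + 7×2 = 173
Boston: 11×2 + 7×1 + 6×3 + 8×3 + 6×4 + 11×4 + 11×4 + 7×1 = 190

Boston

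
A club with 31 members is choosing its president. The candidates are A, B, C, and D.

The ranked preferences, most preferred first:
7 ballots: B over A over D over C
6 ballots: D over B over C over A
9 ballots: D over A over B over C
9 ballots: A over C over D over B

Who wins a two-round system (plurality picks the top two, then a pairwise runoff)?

Round 1 first-place votes: A 9, B 7, C 0, D 15. D and A advance.
Runoff: D is ranked above A on 15 ballots, A above D on 16.

A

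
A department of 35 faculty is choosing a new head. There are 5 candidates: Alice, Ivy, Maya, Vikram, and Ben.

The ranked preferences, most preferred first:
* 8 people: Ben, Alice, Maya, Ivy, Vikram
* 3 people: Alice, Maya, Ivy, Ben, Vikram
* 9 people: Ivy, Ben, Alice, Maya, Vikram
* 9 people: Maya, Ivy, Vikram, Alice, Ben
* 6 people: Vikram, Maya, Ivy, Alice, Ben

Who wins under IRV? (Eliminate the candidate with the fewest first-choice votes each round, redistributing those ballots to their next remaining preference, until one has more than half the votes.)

Maya

Round 1: Alice 3, Ivy 9, Maya 9, Vikram 6, Ben 8. Alice eliminated.
Round 2: Ivy 9, Maya 12, Vikram 6, Ben 8. Vikram eliminated.
Round 3: Ivy 9, Maya 18, Ben 8. Maya has a majority (≥18).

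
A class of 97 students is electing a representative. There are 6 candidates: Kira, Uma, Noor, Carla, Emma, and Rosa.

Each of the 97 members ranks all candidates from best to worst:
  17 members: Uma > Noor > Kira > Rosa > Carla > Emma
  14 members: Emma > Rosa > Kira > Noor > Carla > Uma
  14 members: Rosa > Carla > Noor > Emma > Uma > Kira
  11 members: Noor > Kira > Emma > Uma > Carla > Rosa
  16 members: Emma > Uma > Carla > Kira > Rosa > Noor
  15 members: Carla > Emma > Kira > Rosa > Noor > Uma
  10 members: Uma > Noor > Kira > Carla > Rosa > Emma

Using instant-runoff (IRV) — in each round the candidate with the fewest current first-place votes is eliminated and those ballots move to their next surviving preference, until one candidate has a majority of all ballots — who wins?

Carla

Round 1: Kira 0, Uma 27, Noor 11, Carla 15, Emma 30, Rosa 14. Kira eliminated.
Round 2: Uma 27, Noor 11, Carla 15, Emma 30, Rosa 14. Noor eliminated.
Round 3: Uma 27, Carla 15, Emma 41, Rosa 14. Rosa eliminated.
Round 4: Uma 27, Carla 29, Emma 41. Uma eliminated.
Round 5: Carla 56, Emma 41. Carla has a majority (≥49).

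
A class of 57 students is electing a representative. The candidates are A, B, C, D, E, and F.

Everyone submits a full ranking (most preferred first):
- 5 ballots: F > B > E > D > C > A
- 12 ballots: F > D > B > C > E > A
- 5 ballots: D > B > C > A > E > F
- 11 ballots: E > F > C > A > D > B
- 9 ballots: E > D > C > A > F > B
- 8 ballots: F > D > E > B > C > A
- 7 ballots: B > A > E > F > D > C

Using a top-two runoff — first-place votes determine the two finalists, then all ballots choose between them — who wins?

Round 1 first-place votes: A 0, B 7, C 0, D 5, E 20, F 25. F and E advance.
Runoff: F is ranked above E on 25 ballots, E above F on 32.

E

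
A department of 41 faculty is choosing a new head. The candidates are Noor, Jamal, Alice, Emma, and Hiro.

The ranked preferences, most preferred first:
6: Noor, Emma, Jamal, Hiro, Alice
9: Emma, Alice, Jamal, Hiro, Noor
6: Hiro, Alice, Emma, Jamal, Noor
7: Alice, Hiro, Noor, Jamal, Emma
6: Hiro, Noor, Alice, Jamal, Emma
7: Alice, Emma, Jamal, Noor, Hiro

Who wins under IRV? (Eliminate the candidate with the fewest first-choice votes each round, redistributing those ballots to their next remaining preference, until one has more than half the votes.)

Round 1: Noor 6, Jamal 0, Alice 14, Emma 9, Hiro 12. Jamal eliminated.
Round 2: Noor 6, Alice 14, Emma 9, Hiro 12. Noor eliminated.
Round 3: Alice 14, Emma 15, Hiro 12. Hiro eliminated.
Round 4: Alice 26, Emma 15. Alice has a majority (≥21).

Alice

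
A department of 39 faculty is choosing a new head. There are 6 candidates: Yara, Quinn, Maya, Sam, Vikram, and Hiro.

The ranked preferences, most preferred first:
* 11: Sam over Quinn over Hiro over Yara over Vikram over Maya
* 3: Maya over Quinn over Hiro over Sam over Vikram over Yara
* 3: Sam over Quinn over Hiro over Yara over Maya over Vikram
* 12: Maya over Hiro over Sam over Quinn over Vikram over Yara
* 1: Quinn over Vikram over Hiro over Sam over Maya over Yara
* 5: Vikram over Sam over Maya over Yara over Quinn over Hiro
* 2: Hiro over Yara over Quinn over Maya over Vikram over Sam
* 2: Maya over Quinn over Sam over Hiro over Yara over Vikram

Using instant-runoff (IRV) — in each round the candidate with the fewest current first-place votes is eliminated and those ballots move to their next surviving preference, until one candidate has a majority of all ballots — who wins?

Round 1: Yara 0, Quinn 1, Maya 17, Sam 14, Vikram 5, Hiro 2. Yara eliminated.
Round 2: Quinn 1, Maya 17, Sam 14, Vikram 5, Hiro 2. Quinn eliminated.
Round 3: Maya 17, Sam 14, Vikram 6, Hiro 2. Hiro eliminated.
Round 4: Maya 19, Sam 14, Vikram 6. Vikram eliminated.
Round 5: Maya 19, Sam 20. Sam has a majority (≥20).

Sam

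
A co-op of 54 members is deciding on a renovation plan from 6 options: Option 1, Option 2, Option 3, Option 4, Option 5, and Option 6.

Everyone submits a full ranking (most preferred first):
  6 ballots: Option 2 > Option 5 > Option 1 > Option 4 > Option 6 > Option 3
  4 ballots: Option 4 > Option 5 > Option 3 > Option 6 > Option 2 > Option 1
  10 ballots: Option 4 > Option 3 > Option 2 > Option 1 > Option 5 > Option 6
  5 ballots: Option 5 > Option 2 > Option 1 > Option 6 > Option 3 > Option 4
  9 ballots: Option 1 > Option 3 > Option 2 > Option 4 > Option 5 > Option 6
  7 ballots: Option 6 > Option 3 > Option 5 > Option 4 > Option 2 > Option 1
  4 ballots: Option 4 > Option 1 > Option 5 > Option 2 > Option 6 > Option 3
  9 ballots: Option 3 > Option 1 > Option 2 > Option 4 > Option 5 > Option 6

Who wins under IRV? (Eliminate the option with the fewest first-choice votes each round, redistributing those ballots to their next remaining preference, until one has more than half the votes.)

Round 1: Option 1 9, Option 2 6, Option 3 9, Option 4 18, Option 5 5, Option 6 7. Option 5 eliminated.
Round 2: Option 1 9, Option 2 11, Option 3 9, Option 4 18, Option 6 7. Option 6 eliminated.
Round 3: Option 1 9, Option 2 11, Option 3 16, Option 4 18. Option 1 eliminated.
Round 4: Option 2 11, Option 3 25, Option 4 18. Option 2 eliminated.
Round 5: Option 3 30, Option 4 24. Option 3 has a majority (≥28).

Option 3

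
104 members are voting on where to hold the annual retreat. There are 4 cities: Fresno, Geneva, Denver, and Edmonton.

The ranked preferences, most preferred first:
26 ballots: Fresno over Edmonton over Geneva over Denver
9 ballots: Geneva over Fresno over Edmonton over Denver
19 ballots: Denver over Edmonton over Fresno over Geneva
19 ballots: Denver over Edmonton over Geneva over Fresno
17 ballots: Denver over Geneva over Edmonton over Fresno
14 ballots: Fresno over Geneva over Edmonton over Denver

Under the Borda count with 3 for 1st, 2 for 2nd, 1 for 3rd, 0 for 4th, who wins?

Edmonton

Fresno: 26×3 + 9×2 + 19×1 + 19×0 + 17×0 + 14×3 = 157
Geneva: 26×1 + 9×3 + 19×0 + 19×1 + 17×2 + 14×2 = 134
Denver: 26×0 + 9×0 + 19×3 + 19×3 + 17×3 + 14×0 = 165
Edmonton: 26×2 + 9×1 + 19×2 + 19×2 + 17×1 + 14×1 = 168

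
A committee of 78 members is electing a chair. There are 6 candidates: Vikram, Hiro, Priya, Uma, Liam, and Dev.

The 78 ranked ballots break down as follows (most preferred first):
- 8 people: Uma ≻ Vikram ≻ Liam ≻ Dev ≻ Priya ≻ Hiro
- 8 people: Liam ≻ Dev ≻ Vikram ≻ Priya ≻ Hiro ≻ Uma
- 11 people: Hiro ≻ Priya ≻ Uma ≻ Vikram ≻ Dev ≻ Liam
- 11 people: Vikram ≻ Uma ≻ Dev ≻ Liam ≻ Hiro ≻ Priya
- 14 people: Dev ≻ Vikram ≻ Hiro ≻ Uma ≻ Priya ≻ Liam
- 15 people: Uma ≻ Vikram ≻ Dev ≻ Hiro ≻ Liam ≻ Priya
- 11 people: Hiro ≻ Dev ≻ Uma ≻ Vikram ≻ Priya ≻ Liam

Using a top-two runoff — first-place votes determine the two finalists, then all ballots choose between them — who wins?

Round 1 first-place votes: Vikram 11, Hiro 22, Priya 0, Uma 23, Liam 8, Dev 14. Uma and Hiro advance.
Runoff: Uma is ranked above Hiro on 34 ballots, Hiro above Uma on 44.

Hiro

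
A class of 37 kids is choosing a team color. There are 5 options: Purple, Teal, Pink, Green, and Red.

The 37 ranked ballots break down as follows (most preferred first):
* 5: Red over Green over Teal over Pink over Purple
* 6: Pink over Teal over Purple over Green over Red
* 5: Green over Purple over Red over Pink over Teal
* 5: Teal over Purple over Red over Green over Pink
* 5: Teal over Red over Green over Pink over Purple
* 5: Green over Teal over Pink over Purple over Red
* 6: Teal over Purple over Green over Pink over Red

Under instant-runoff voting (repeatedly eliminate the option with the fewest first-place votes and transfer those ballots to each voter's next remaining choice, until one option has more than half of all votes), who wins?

Round 1: Purple 0, Teal 16, Pink 6, Green 10, Red 5. Purple eliminated.
Round 2: Teal 16, Pink 6, Green 10, Red 5. Red eliminated.
Round 3: Teal 16, Pink 6, Green 15. Pink eliminated.
Round 4: Teal 22, Green 15. Teal has a majority (≥19).

Teal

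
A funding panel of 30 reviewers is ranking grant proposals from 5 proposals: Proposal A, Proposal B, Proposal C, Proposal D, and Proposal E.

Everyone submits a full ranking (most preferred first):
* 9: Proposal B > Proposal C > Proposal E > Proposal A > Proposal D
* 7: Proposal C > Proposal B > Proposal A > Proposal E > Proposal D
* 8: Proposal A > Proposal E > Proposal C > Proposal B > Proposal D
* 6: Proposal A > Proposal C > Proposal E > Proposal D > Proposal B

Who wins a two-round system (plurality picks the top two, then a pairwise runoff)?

Round 1 first-place votes: Proposal A 14, Proposal B 9, Proposal C 7, Proposal D 0, Proposal E 0. Proposal A and Proposal B advance.
Runoff: Proposal A is ranked above Proposal B on 14 ballots, Proposal B above Proposal A on 16.

Proposal B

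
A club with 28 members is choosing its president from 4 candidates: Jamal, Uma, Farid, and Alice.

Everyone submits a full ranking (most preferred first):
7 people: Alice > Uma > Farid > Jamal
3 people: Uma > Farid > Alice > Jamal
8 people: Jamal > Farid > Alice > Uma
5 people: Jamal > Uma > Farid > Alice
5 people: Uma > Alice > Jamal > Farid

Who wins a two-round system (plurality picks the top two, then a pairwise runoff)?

Round 1 first-place votes: Jamal 13, Uma 8, Farid 0, Alice 7. Jamal and Uma advance.
Runoff: Jamal is ranked above Uma on 13 ballots, Uma above Jamal on 15.

Uma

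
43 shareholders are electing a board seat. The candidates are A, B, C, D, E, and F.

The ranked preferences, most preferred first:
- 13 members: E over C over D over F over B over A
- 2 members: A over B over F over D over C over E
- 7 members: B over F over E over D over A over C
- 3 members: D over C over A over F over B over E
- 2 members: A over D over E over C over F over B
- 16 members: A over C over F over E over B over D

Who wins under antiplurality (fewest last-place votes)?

Last-place votes: A 13, B 2, C 7, D 16, E 5, F 0.

F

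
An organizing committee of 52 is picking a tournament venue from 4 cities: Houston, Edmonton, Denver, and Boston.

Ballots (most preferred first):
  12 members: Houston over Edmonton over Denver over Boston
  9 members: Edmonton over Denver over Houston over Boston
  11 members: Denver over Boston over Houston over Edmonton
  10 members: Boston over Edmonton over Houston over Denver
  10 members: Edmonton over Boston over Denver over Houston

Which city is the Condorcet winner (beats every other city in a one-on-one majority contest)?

Edmonton

Edmonton vs Houston: 29–23
Edmonton vs Denver: 41–11
Edmonton vs Boston: 31–21
Edmonton beats every other city.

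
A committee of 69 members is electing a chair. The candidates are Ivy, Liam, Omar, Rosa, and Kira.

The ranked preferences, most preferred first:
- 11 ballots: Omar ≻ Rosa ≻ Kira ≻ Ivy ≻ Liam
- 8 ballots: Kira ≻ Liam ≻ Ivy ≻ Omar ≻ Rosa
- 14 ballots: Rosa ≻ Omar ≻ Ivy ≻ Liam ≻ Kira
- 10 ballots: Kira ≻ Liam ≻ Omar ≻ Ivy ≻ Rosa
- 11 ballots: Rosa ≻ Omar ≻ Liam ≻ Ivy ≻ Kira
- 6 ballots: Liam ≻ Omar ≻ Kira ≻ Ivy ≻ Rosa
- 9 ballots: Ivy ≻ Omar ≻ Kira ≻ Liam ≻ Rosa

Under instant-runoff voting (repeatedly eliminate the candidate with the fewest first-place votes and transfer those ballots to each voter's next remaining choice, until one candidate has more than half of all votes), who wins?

Round 1: Ivy 9, Liam 6, Omar 11, Rosa 25, Kira 18. Liam eliminated.
Round 2: Ivy 9, Omar 17, Rosa 25, Kira 18. Ivy eliminated.
Round 3: Omar 26, Rosa 25, Kira 18. Kira eliminated.
Round 4: Omar 44, Rosa 25. Omar has a majority (≥35).

Omar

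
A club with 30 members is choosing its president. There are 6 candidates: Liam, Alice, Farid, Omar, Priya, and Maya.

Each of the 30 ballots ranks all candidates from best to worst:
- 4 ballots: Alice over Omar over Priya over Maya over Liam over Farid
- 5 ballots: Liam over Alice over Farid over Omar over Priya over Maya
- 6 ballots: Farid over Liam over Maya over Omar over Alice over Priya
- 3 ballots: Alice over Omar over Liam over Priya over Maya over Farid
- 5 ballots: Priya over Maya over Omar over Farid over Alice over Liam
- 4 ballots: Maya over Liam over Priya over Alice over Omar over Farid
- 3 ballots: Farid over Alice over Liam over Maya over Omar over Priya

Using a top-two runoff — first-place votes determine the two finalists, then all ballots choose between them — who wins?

Round 1 first-place votes: Liam 5, Alice 7, Farid 9, Omar 0, Priya 5, Maya 4. Farid and Alice advance.
Runoff: Farid is ranked above Alice on 14 ballots, Alice above Farid on 16.

Alice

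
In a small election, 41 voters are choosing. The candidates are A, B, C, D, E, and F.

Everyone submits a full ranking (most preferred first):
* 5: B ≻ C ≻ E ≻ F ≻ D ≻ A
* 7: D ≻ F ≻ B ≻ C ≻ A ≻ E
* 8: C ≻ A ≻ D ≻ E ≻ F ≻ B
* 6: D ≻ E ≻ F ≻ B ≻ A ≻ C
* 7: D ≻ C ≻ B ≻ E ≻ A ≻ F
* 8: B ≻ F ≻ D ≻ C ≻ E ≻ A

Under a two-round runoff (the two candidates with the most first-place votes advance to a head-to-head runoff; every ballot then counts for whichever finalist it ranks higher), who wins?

Round 1 first-place votes: A 0, B 13, C 8, D 20, E 0, F 0. D and B advance.
Runoff: D is ranked above B on 28 ballots, B above D on 13.

D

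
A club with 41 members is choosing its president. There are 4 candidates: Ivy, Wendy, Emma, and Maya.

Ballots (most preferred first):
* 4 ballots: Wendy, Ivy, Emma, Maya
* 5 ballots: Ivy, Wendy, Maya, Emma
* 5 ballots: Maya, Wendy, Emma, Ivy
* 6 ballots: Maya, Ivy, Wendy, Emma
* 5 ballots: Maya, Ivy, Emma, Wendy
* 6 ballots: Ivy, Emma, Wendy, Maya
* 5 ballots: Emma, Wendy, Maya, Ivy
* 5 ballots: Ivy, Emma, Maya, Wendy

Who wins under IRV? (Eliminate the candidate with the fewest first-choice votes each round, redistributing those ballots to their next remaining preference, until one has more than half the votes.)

Maya

Round 1: Ivy 16, Wendy 4, Emma 5, Maya 16. Wendy eliminated.
Round 2: Ivy 20, Emma 5, Maya 16. Emma eliminated.
Round 3: Ivy 20, Maya 21. Maya has a majority (≥21).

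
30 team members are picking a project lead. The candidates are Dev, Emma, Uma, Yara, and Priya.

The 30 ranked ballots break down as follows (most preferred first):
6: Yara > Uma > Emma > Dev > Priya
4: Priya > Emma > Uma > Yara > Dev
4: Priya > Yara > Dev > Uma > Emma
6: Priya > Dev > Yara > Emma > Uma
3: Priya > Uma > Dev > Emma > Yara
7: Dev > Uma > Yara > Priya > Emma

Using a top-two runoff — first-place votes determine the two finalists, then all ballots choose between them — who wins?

Priya

Round 1 first-place votes: Dev 7, Emma 0, Uma 0, Yara 6, Priya 17. Priya and Dev advance.
Runoff: Priya is ranked above Dev on 17 ballots, Dev above Priya on 13.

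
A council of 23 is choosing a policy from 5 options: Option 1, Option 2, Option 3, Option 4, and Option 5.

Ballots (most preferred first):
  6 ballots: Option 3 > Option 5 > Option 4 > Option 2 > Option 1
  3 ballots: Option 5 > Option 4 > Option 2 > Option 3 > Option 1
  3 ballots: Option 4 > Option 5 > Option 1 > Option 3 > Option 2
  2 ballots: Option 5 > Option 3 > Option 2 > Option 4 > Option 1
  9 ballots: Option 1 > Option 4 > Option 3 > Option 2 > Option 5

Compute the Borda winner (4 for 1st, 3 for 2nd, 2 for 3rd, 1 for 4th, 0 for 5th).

Option 4

Option 1: 6×0 + 3×0 + 3×2 + 2×0 + 9×4 = 42
Option 2: 6×1 + 3×2 + 3×0 + 2×2 + 9×1 = 25
Option 3: 6×4 + 3×1 + 3×1 + 2×3 + 9×2 = 54
Option 4: 6×2 + 3×3 + 3×4 + 2×1 + 9×3 = 62
Option 5: 6×3 + 3×4 + 3×3 + 2×4 + 9×0 = 47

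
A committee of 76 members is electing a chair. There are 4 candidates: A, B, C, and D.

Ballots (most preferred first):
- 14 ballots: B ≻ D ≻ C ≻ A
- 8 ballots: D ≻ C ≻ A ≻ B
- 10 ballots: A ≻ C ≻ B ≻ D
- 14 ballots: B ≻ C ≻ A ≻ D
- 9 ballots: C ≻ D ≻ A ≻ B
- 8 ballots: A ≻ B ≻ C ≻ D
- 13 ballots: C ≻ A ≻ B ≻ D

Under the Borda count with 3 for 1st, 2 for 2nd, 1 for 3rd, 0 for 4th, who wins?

C

A: 14×0 + 8×1 + 10×3 + 14×1 + 9×1 + 8×3 + 13×2 = 111
B: 14×3 + 8×0 + 10×1 + 14×3 + 9×0 + 8×2 + 13×1 = 123
C: 14×1 + 8×2 + 10×2 + 14×2 + 9×3 + 8×1 + 13×3 = 152
D: 14×2 + 8×3 + 10×0 + 14×0 + 9×2 + 8×0 + 13×0 = 70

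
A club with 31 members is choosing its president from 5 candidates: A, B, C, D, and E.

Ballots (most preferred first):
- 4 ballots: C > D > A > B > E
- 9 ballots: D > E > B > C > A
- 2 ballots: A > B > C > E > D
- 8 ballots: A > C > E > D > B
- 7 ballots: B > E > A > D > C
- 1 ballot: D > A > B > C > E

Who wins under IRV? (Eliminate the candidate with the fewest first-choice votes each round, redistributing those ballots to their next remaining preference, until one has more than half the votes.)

A

Round 1: A 10, B 7, C 4, D 10, E 0. E eliminated.
Round 2: A 10, B 7, C 4, D 10. C eliminated.
Round 3: A 10, B 7, D 14. B eliminated.
Round 4: A 17, D 14. A has a majority (≥16).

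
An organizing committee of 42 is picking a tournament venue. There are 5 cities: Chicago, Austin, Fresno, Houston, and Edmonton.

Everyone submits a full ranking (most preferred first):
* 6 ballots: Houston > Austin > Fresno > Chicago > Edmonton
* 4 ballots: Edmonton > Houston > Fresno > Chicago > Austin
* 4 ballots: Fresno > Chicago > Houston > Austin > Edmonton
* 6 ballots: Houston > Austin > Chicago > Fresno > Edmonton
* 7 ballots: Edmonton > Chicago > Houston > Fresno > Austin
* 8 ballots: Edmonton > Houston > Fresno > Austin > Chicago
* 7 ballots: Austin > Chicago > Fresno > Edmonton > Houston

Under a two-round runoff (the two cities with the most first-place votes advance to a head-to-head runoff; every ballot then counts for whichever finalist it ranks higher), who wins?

Edmonton

Round 1 first-place votes: Chicago 0, Austin 7, Fresno 4, Houston 12, Edmonton 19. Edmonton and Houston advance.
Runoff: Edmonton is ranked above Houston on 26 ballots, Houston above Edmonton on 16.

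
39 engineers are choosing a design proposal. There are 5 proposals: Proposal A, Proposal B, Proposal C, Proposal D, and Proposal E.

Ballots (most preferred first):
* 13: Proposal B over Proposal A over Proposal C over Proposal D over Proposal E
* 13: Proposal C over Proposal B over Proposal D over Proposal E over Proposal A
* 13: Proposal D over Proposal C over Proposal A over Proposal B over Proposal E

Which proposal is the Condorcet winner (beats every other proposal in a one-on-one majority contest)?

Proposal C

Proposal C vs Proposal A: 26–13
Proposal C vs Proposal B: 26–13
Proposal C vs Proposal D: 26–13
Proposal C vs Proposal E: 39–0
Proposal C beats every other proposal.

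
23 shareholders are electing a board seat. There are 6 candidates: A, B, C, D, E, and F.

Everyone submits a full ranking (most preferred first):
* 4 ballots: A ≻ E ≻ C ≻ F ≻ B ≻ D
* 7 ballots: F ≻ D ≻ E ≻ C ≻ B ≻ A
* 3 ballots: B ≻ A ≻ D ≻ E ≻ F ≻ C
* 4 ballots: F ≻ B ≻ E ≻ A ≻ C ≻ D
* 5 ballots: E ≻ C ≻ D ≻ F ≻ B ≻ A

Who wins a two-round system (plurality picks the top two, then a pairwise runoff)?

Round 1 first-place votes: A 4, B 3, C 0, D 0, E 5, F 11. F and E advance.
Runoff: F is ranked above E on 11 ballots, E above F on 12.

E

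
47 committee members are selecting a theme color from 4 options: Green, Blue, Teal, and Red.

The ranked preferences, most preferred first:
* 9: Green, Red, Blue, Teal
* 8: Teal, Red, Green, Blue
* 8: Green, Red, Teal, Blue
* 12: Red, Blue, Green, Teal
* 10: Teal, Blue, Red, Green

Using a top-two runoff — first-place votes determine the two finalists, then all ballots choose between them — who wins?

Green

Round 1 first-place votes: Green 17, Blue 0, Teal 18, Red 12. Teal and Green advance.
Runoff: Teal is ranked above Green on 18 ballots, Green above Teal on 29.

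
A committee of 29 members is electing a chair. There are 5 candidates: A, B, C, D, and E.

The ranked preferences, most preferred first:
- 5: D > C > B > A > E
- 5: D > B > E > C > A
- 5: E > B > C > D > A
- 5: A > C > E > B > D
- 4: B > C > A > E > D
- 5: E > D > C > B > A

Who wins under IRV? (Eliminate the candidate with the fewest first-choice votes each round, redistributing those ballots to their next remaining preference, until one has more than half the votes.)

E

Round 1: A 5, B 4, C 0, D 10, E 10. C eliminated.
Round 2: A 5, B 4, D 10, E 10. B eliminated.
Round 3: A 9, D 10, E 10. A eliminated.
Round 4: D 10, E 19. E has a majority (≥15).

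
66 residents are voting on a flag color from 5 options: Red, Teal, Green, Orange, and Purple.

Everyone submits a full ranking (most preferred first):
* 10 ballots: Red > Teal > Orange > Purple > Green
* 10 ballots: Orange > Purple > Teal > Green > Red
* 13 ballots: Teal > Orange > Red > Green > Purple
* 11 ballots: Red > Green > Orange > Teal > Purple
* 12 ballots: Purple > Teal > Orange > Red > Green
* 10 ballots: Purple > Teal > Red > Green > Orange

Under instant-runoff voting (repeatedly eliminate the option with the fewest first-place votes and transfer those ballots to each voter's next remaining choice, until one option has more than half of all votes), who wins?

Red

Round 1: Red 21, Teal 13, Green 0, Orange 10, Purple 22. Green eliminated.
Round 2: Red 21, Teal 13, Orange 10, Purple 22. Orange eliminated.
Round 3: Red 21, Teal 13, Purple 32. Teal eliminated.
Round 4: Red 34, Purple 32. Red has a majority (≥34).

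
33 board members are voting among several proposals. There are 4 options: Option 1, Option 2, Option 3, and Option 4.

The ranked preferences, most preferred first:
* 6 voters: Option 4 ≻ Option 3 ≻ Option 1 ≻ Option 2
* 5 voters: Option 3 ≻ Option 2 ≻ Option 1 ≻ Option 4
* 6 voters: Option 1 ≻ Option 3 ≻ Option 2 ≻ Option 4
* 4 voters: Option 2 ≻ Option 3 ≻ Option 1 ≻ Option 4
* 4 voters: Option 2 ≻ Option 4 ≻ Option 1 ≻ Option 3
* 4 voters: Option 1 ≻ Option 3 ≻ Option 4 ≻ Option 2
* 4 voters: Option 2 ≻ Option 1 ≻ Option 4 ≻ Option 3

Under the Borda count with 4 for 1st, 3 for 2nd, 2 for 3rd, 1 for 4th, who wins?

Option 1: 6×2 + 5×2 + 6×4 + 4×2 + 4×2 + 4×4 + 4×3 = 90
Option 2: 6×1 + 5×3 + 6×2 + 4×4 + 4×4 + 4×1 + 4×4 = 85
Option 3: 6×3 + 5×4 + 6×3 + 4×3 + 4×1 + 4×3 + 4×1 = 88
Option 4: 6×4 + 5×1 + 6×1 + 4×1 + 4×3 + 4×2 + 4×2 = 67

Option 1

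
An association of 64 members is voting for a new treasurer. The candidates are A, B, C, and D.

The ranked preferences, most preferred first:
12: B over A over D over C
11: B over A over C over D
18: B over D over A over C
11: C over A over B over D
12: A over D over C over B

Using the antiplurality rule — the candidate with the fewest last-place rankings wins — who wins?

Last-place votes: A 0, B 12, C 30, D 22.

A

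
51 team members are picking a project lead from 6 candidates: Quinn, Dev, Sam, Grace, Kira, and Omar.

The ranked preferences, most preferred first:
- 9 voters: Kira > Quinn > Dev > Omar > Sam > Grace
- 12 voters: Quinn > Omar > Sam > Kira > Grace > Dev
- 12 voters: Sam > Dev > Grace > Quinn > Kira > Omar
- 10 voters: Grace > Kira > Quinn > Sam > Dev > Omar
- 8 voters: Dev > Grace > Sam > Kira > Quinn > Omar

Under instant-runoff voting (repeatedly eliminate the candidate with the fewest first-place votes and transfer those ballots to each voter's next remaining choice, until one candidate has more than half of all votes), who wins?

Grace

Round 1: Quinn 12, Dev 8, Sam 12, Grace 10, Kira 9, Omar 0. Omar eliminated.
Round 2: Quinn 12, Dev 8, Sam 12, Grace 10, Kira 9. Dev eliminated.
Round 3: Quinn 12, Sam 12, Grace 18, Kira 9. Kira eliminated.
Round 4: Quinn 21, Sam 12, Grace 18. Sam eliminated.
Round 5: Quinn 21, Grace 30. Grace has a majority (≥26).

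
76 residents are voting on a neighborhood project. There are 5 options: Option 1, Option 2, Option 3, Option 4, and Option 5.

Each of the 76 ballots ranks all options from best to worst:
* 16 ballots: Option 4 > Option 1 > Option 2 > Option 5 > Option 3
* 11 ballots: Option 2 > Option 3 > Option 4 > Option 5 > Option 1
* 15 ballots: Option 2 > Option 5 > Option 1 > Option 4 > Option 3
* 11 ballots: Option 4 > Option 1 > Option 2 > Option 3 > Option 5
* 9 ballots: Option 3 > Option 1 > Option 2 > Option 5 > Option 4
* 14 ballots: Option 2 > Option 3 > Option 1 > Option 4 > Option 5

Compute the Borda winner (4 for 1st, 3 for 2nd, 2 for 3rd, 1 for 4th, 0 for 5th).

Option 1: 16×3 + 11×0 + 15×2 + 11×3 + 9×3 + 14×2 = 166
Option 2: 16×2 + 11×4 + 15×4 + 11×2 + 9×2 + 14×4 = 232
Option 3: 16×0 + 11×3 + 15×0 + 11×1 + 9×4 + 14×3 = 122
Option 4: 16×4 + 11×2 + 15×1 + 11×4 + 9×0 + 14×1 = 159
Option 5: 16×1 + 11×1 + 15×3 + 11×0 + 9×1 + 14×0 = 81

Option 2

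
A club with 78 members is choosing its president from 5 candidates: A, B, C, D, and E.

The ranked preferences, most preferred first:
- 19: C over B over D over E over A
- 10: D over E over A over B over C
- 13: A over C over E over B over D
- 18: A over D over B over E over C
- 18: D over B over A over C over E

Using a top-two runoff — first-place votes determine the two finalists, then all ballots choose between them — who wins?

D

Round 1 first-place votes: A 31, B 0, C 19, D 28, E 0. A and D advance.
Runoff: A is ranked above D on 31 ballots, D above A on 47.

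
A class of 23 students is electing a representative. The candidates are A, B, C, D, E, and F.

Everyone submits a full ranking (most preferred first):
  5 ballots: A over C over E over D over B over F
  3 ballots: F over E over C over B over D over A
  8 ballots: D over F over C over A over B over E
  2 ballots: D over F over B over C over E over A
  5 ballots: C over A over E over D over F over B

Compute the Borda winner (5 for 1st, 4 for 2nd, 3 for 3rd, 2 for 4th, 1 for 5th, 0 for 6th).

A: 5×5 + 3×0 + 8×2 + 2×0 + 5×4 = 61
B: 5×1 + 3×2 + 8×1 + 2×3 + 5×0 = 25
C: 5×4 + 3×3 + 8×3 + 2×2 + 5×5 = 82
D: 5×2 + 3×1 + 8×5 + 2×5 + 5×2 = 73
E: 5×3 + 3×4 + 8×0 + 2×1 + 5×3 = 44
F: 5×0 + 3×5 + 8×4 + 2×4 + 5×1 = 60

C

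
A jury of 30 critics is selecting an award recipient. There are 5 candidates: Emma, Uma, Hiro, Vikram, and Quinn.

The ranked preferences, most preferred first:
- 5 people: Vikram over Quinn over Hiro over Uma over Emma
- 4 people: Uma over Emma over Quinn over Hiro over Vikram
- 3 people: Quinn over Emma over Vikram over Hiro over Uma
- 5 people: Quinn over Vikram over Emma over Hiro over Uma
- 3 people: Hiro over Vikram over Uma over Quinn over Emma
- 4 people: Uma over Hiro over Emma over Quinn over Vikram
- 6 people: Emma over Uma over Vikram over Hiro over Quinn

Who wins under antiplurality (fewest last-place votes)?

Last-place votes: Emma 8, Uma 8, Hiro 0, Vikram 8, Quinn 6.

Hiro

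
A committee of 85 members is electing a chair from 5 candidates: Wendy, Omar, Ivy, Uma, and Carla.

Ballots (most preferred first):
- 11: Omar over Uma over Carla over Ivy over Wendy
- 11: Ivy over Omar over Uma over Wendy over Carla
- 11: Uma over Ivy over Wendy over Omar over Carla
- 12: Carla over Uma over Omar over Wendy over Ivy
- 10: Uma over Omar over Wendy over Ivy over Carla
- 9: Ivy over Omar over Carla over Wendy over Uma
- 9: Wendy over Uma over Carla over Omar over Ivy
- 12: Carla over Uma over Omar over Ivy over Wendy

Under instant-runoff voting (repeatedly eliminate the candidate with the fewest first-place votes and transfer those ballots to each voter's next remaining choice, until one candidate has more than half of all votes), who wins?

Round 1: Wendy 9, Omar 11, Ivy 20, Uma 21, Carla 24. Wendy eliminated.
Round 2: Omar 11, Ivy 20, Uma 30, Carla 24. Omar eliminated.
Round 3: Ivy 20, Uma 41, Carla 24. Ivy eliminated.
Round 4: Uma 52, Carla 33. Uma has a majority (≥43).

Uma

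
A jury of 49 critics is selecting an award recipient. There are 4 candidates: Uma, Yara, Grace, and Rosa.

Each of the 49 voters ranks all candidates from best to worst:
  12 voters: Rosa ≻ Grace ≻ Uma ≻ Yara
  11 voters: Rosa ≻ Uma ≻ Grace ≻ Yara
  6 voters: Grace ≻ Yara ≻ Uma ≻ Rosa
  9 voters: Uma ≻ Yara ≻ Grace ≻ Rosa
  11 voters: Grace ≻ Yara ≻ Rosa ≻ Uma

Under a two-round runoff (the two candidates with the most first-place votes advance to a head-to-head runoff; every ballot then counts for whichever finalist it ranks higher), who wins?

Round 1 first-place votes: Uma 9, Yara 0, Grace 17, Rosa 23. Rosa and Grace advance.
Runoff: Rosa is ranked above Grace on 23 ballots, Grace above Rosa on 26.

Grace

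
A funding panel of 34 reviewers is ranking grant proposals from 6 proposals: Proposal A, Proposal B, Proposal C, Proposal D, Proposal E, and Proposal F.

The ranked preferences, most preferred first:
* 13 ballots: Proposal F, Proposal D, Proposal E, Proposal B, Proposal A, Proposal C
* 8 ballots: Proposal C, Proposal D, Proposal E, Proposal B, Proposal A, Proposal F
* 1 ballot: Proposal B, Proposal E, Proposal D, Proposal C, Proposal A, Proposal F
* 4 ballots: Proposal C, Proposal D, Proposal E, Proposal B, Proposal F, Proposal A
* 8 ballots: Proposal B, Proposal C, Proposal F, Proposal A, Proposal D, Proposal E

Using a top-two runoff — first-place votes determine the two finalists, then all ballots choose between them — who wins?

Round 1 first-place votes: Proposal A 0, Proposal B 9, Proposal C 12, Proposal D 0, Proposal E 0, Proposal F 13. Proposal F and Proposal C advance.
Runoff: Proposal F is ranked above Proposal C on 13 ballots, Proposal C above Proposal F on 21.

Proposal C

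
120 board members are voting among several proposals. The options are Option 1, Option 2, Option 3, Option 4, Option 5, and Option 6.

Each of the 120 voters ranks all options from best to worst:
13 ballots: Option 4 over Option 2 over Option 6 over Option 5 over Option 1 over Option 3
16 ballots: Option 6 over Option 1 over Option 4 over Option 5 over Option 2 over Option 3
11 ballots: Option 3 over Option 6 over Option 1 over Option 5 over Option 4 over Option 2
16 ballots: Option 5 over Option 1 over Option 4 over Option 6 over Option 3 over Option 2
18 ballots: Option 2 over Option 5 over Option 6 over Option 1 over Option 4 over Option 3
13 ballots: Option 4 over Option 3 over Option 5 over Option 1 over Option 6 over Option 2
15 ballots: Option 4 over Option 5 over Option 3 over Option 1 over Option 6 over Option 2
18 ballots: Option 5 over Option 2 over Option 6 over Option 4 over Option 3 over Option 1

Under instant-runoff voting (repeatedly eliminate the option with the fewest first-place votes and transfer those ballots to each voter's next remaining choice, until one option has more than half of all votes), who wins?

Option 5

Round 1: Option 1 0, Option 2 18, Option 3 11, Option 4 41, Option 5 34, Option 6 16. Option 1 eliminated.
Round 2: Option 2 18, Option 3 11, Option 4 41, Option 5 34, Option 6 16. Option 3 eliminated.
Round 3: Option 2 18, Option 4 41, Option 5 34, Option 6 27. Option 2 eliminated.
Round 4: Option 4 41, Option 5 52, Option 6 27. Option 6 eliminated.
Round 5: Option 4 57, Option 5 63. Option 5 has a majority (≥61).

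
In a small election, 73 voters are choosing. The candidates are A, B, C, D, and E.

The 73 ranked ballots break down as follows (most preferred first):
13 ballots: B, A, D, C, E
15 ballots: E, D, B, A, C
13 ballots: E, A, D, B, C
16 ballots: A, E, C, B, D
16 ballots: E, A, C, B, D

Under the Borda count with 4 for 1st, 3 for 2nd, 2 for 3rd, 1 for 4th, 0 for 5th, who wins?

A: 13×3 + 15×1 + 13×3 + 16×4 + 16×3 = 205
B: 13×4 + 15×2 + 13×1 + 16×1 + 16×1 = 127
C: 13×1 + 15×0 + 13×0 + 16×2 + 16×2 = 77
D: 13×2 + 15×3 + 13×2 + 16×0 + 16×0 = 97
E: 13×0 + 15×4 + 13×4 + 16×3 + 16×4 = 224

E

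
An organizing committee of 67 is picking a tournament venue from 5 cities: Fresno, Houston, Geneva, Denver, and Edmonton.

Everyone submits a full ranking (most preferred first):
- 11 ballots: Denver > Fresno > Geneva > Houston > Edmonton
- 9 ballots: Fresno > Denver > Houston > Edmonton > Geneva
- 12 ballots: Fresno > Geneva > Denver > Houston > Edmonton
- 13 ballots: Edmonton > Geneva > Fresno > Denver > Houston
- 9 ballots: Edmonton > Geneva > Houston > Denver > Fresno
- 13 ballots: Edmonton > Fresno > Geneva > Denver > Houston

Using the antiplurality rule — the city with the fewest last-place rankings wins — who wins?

Last-place votes: Fresno 9, Houston 26, Geneva 9, Denver 0, Edmonton 23.

Denver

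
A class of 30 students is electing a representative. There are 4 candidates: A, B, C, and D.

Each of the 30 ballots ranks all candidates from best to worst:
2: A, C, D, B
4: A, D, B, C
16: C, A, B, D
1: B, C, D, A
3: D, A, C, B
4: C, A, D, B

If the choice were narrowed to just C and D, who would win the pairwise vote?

C

C is ranked above D on 23 ballots; D above C on 7.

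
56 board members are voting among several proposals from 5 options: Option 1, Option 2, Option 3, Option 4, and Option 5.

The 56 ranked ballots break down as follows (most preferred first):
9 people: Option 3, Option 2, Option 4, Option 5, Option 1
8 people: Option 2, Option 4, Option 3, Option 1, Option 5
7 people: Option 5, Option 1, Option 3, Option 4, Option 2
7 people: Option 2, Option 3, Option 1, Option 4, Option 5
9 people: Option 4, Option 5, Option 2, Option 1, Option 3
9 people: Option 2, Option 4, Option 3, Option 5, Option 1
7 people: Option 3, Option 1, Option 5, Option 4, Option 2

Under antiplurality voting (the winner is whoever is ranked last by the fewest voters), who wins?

Option 4

Last-place votes: Option 1 18, Option 2 14, Option 3 9, Option 4 0, Option 5 15.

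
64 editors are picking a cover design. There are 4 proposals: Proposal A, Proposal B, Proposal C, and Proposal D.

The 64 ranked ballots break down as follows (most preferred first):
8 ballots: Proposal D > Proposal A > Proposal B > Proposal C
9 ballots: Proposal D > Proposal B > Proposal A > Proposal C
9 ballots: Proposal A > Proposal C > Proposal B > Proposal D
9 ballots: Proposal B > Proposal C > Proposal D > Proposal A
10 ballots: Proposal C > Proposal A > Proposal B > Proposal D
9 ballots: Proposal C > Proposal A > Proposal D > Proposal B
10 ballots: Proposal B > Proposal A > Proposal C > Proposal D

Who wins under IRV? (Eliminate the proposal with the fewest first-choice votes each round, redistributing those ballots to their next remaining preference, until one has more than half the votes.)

Proposal B

Round 1: Proposal A 9, Proposal B 19, Proposal C 19, Proposal D 17. Proposal A eliminated.
Round 2: Proposal B 19, Proposal C 28, Proposal D 17. Proposal D eliminated.
Round 3: Proposal B 36, Proposal C 28. Proposal B has a majority (≥33).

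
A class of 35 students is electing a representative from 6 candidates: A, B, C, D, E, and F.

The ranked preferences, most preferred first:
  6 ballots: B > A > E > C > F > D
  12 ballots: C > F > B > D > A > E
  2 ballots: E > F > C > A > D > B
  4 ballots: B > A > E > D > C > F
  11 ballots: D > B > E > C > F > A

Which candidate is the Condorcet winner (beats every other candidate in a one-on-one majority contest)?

B

B vs A: 33–2
B vs C: 21–14
B vs D: 22–13
B vs E: 33–2
B vs F: 21–14
B beats every other candidate.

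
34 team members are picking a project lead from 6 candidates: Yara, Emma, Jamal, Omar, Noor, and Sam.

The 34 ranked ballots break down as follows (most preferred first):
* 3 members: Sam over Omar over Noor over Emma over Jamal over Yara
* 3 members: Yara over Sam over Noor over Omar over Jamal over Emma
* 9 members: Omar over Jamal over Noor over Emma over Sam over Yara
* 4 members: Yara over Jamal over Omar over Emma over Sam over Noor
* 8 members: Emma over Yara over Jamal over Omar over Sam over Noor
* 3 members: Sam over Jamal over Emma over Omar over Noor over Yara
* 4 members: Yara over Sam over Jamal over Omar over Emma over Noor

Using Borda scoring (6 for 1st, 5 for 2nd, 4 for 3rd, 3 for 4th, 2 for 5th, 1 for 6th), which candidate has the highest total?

Yara: 3×1 + 3×6 + 9×1 + 4×6 + 8×5 + 3×1 + 4×6 = 121
Emma: 3×3 + 3×1 + 9×3 + 4×3 + 8×6 + 3×4 + 4×2 = 119
Jamal: 3×2 + 3×2 + 9×5 + 4×5 + 8×4 + 3×5 + 4×4 = 140
Omar: 3×5 + 3×3 + 9×6 + 4×4 + 8×3 + 3×3 + 4×3 = 139
Noor: 3×4 + 3×4 + 9×4 + 4×1 + 8×1 + 3×2 + 4×1 = 82
Sam: 3×6 + 3×5 + 9×2 + 4×2 + 8×2 + 3×6 + 4×5 = 113

Jamal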